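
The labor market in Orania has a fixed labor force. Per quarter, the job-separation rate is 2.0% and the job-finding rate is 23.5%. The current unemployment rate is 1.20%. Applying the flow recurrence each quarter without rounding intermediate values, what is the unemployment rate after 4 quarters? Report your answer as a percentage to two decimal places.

Unemployment rate after four quarters ≈ 5.80%.

With a fixed labor force, u_{t+1} = u_t + s·(1−u_t) − f·u_t = u_t·(1−s−f) + s.
Here 1−s−f = 0.745 and s = 0.020.
u_1 = 0.012000 × 0.745 + 0.020 = 0.028940.
u_2 = 0.028940 × 0.745 + 0.020 = 0.041560.
u_3 = 0.041560 × 0.745 + 0.020 = 0.050962.
u_4 = 0.050962 × 0.745 + 0.020 = 0.057967.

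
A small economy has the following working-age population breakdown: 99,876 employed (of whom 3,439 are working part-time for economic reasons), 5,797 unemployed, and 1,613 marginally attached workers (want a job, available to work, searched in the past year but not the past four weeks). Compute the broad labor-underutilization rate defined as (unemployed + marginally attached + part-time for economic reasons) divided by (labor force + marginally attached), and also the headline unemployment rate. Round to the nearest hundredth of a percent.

Broad underutilization rate ≈ 10.11%; headline unemployment rate ≈ 5.49%.

Labor force = 99,876 + 5,797 = 105,673.
Numerator = 5,797 + 1,613 + 3,439 = 10,849.
Denominator = 105,673 + 1,613 = 107,286.
Broad rate = 10,849 / 107,286 = 10.11%.
Headline unemployment rate = 5,797 / 105,673 = 5.49%.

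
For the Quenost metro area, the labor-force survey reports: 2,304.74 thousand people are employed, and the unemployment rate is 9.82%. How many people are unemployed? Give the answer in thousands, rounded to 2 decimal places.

About 250.97 thousand are unemployed.

Let U be the number unemployed. The labor force is E + U, and U/(E+U) = 0.0982.
So U = 0.0982 × 2,304.74 / (1 − 0.0982) = 226.3255 / 0.9018 ≈ 250.97 thousand.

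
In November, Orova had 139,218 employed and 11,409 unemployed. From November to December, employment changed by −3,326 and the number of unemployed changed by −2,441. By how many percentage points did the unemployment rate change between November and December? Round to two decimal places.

The unemployment rate changed by −1.38 percentage points.

November: labor force = 139,218 + 11,409 = 150,627; u = 11,409/150,627 = 7.57%.
December: labor force = 135,892 + 8,968 = 144,860; u = 8,968/144,860 = 6.19%.
Change = 6.19% − 7.57% = −1.38 pp.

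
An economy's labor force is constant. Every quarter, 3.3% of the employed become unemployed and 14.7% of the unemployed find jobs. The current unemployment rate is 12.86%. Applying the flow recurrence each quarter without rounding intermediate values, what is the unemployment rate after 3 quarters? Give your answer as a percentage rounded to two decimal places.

With a fixed labor force, u_{t+1} = u_t + s·(1−u_t) − f·u_t = u_t·(1−s−f) + s.
Here 1−s−f = 0.820 and s = 0.033.
u_1 = 0.128600 × 0.820 + 0.033 = 0.138452.
u_2 = 0.138452 × 0.820 + 0.033 = 0.146531.
u_3 = 0.146531 × 0.820 + 0.033 = 0.153155.

Unemployment rate after three quarters ≈ 15.32%.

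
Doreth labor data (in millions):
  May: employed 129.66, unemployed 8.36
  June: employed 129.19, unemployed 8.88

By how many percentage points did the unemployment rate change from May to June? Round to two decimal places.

May: labor force = 129.66 + 8.36 = 138.02; u = 8.36/138.02 = 6.06%.
June: labor force = 129.19 + 8.88 = 138.07; u = 8.88/138.07 = 6.43%.
Change = 6.43% − 6.06% = +0.37 pp.

The unemployment rate changed by +0.37 percentage points.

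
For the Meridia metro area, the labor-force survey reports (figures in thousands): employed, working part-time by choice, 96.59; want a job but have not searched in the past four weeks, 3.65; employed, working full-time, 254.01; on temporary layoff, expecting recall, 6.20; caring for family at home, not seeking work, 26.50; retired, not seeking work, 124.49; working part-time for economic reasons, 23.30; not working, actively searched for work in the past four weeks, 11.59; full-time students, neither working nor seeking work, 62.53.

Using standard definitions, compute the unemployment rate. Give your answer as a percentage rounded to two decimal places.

Employed = 96.59 + 254.01 + 23.30 = 373.90 thousand (anyone who worked, including part-time for economic reasons, counts as employed).
Unemployed = 6.20 + 11.59 = 17.79 thousand (jobless and actively searching, or on temporary layoff).
Labor force = 373.90 + 17.79 = 391.69 thousand.
Unemployment rate = 17.79 / 391.69 = 4.54%.

Unemployment rate ≈ 4.54%.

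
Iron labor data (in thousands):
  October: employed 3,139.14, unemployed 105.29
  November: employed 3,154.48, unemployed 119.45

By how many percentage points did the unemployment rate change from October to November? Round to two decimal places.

The unemployment rate changed by +0.40 percentage points.

October: labor force = 3,139.14 + 105.29 = 3,244.43; u = 105.29/3,244.43 = 3.25%.
November: labor force = 3,154.48 + 119.45 = 3,273.93; u = 119.45/3,273.93 = 3.65%.
Change = 3.65% − 3.25% = +0.40 pp.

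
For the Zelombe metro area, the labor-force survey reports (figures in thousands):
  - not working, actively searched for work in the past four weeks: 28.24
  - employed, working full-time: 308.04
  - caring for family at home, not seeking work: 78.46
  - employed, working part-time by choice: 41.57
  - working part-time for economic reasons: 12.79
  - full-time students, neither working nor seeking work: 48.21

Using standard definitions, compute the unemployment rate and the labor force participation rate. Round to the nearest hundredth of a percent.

Unemployment rate ≈ 7.23%; labor force participation rate ≈ 75.51%.

Employed = 308.04 + 41.57 + 12.79 = 362.40 thousand (anyone who worked, including part-time for economic reasons, counts as employed).
Unemployed = 28.24 thousand.
Labor force = 362.40 + 28.24 = 390.64 thousand.
Not in labor force = 78.46 + 48.21 = 126.67 thousand (those not working and not actively searching are outside the labor force).
Civilian working-age population = 390.64 + 126.67 = 517.31 thousand.
Unemployment rate = 28.24 / 390.64 = 7.23%.
Labor force participation rate = 390.64 / 517.31 = 75.51%.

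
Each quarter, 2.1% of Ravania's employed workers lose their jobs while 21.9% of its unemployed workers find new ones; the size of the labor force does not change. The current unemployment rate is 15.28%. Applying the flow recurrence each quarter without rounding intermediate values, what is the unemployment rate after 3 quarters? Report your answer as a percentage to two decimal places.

Unemployment rate after three quarters ≈ 11.62%.

With a fixed labor force, u_{t+1} = u_t + s·(1−u_t) − f·u_t = u_t·(1−s−f) + s.
Here 1−s−f = 0.760 and s = 0.021.
u_1 = 0.152800 × 0.760 + 0.021 = 0.137128.
u_2 = 0.137128 × 0.760 + 0.021 = 0.125217.
u_3 = 0.125217 × 0.760 + 0.021 = 0.116165.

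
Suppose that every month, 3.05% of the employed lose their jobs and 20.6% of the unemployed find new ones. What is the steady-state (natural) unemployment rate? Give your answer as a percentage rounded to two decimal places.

Steady-state unemployment rate ≈ 12.90%.

At steady state the flows balance: s·E = f·U, so U/(E+U) = s/(s+f).
u* = 3.05 / (3.05 + 20.6) = 3.05 / 23.65 = 12.90%.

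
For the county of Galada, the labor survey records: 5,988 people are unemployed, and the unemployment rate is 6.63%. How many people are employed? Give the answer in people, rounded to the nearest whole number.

About 84,329 are employed.

Labor force = U / u = 5,988 / 0.0663 ≈ 90,317.
Employed = labor force − unemployed = 90,317 − 5,988 = 84,329.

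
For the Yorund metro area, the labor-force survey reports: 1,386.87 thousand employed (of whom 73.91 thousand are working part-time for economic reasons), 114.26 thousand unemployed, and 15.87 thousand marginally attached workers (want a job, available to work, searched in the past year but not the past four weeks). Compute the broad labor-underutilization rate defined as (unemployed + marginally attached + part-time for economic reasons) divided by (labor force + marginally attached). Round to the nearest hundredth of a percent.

Labor force = 1,386.87 + 114.26 = 1,501.13 thousand.
Numerator = 114.26 + 15.87 + 73.91 = 204.04 thousand.
Denominator = 1,501.13 + 15.87 = 1,517.00 thousand.
Broad rate = 204.04 / 1,517.00 = 13.45%.

Broad underutilization rate ≈ 13.45%.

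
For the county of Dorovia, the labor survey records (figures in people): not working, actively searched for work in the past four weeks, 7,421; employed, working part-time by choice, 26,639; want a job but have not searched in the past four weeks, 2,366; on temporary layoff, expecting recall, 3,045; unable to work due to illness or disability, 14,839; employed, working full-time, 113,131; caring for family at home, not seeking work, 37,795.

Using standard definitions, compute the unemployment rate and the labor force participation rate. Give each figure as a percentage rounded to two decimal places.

Employed = 26,639 + 113,131 = 139,770.
Unemployed = 7,421 + 3,045 = 10,466 (jobless and actively searching, or on temporary layoff).
Labor force = 139,770 + 10,466 = 150,236.
Not in labor force = 2,366 + 14,839 + 37,795 = 55,000 (those not working and not actively searching are outside the labor force — including those who want a job but have given up searching).
Civilian working-age population = 150,236 + 55,000 = 205,236.
Unemployment rate = 10,466 / 150,236 = 6.97%.
Labor force participation rate = 150,236 / 205,236 = 73.20%.

Unemployment rate ≈ 6.97%; labor force participation rate ≈ 73.20%.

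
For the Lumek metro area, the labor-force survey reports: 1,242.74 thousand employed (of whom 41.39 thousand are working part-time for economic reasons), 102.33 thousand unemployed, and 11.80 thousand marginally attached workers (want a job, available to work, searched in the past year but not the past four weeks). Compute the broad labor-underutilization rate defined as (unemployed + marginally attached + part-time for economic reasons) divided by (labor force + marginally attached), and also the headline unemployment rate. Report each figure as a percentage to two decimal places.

Labor force = 1,242.74 + 102.33 = 1,345.07 thousand.
Numerator = 102.33 + 11.80 + 41.39 = 155.52 thousand.
Denominator = 1,345.07 + 11.80 = 1,356.87 thousand.
Broad rate = 155.52 / 1,356.87 = 11.46%.
Headline unemployment rate = 102.33 / 1,345.07 = 7.61%.

Broad underutilization rate ≈ 11.46%; headline unemployment rate ≈ 7.61%.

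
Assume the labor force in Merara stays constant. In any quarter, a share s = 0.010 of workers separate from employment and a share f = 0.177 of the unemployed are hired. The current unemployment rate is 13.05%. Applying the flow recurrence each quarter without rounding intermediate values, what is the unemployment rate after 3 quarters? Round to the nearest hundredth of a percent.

Unemployment rate after three quarters ≈ 9.49%.

With a fixed labor force, u_{t+1} = u_t + s·(1−u_t) − f·u_t = u_t·(1−s−f) + s.
Here 1−s−f = 0.813 and s = 0.010.
u_1 = 0.130500 × 0.813 + 0.010 = 0.116096.
u_2 = 0.116096 × 0.813 + 0.010 = 0.104386.
u_3 = 0.104386 × 0.813 + 0.010 = 0.094866.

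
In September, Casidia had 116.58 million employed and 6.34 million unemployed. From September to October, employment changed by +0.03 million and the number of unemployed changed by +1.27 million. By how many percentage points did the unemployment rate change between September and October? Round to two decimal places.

September: labor force = 116.58 + 6.34 = 122.92; u = 6.34/122.92 = 5.16%.
October: labor force = 116.61 + 7.61 = 124.22; u = 7.61/124.22 = 6.13%.
Change = 6.13% − 5.16% = +0.97 pp.

The unemployment rate changed by +0.97 percentage points.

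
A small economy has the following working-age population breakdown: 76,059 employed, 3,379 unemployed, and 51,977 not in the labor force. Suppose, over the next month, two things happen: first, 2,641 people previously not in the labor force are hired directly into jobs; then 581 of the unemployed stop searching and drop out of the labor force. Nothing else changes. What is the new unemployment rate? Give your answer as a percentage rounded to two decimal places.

New unemployment rate ≈ 3.43%.

Initially, labor force = 76,059 + 3,379 = 79,438, so u = 3,379/79,438 = 4.25%.
After the first change, employed and labor force both rise by 2,641; unemployed unchanged → E = 78,700, U = 3,379, labor force = 82,079.
After the second change, unemployed and labor force both fall by 581 → E = 78,700, U = 2,798, labor force = 81,498.
New unemployment rate = 2,798 / 81,498 = 3.43%.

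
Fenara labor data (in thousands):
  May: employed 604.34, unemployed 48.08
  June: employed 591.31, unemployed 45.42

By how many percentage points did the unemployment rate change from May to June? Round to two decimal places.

May: labor force = 604.34 + 48.08 = 652.42; u = 48.08/652.42 = 7.37%.
June: labor force = 591.31 + 45.42 = 636.73; u = 45.42/636.73 = 7.13%.
Change = 7.13% − 7.37% = −0.24 pp.

The unemployment rate changed by −0.24 percentage points.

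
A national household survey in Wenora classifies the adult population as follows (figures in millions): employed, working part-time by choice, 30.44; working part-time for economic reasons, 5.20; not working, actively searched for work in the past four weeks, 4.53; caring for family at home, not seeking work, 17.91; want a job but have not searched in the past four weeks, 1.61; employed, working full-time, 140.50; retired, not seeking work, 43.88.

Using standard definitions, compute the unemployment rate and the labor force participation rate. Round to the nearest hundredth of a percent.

Employed = 30.44 + 5.20 + 140.50 = 176.14 million (anyone who worked, including part-time for economic reasons, counts as employed).
Unemployed = 4.53 million.
Labor force = 176.14 + 4.53 = 180.67 million.
Not in labor force = 17.91 + 1.61 + 43.88 = 63.40 million (those not working and not actively searching are outside the labor force — including those who want a job but have given up searching).
Civilian working-age population = 180.67 + 63.40 = 244.07 million.
Unemployment rate = 4.53 / 180.67 = 2.51%.
Labor force participation rate = 180.67 / 244.07 = 74.02%.

Unemployment rate ≈ 2.51%; labor force participation rate ≈ 74.02%.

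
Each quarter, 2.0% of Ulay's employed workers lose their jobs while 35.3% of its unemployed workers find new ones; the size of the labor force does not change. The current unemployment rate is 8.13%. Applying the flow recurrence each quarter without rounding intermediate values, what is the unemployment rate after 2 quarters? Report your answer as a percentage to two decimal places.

Unemployment rate after two quarters ≈ 6.45%.

With a fixed labor force, u_{t+1} = u_t + s·(1−u_t) − f·u_t = u_t·(1−s−f) + s.
Here 1−s−f = 0.627 and s = 0.020.
u_1 = 0.081300 × 0.627 + 0.020 = 0.070975.
u_2 = 0.070975 × 0.627 + 0.020 = 0.064501.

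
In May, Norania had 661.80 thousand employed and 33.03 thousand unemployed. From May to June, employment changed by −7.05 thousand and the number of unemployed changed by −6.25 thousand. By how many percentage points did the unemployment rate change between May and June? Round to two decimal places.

May: labor force = 661.80 + 33.03 = 694.83; u = 33.03/694.83 = 4.75%.
June: labor force = 654.75 + 26.78 = 681.53; u = 26.78/681.53 = 3.93%.
Change = 3.93% − 4.75% = −0.82 pp.

The unemployment rate changed by −0.82 percentage points.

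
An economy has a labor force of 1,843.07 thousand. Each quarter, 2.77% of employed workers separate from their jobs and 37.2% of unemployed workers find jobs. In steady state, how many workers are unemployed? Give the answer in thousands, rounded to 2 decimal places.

About 127.73 thousand are unemployed in steady state.

Steady-state unemployment rate u* = s/(s+f) = 2.77/(2.77+37.2) = 0.069302.
Unemployed = u* × labor force = 0.069302 × 1,843.07 ≈ 127.73 thousand.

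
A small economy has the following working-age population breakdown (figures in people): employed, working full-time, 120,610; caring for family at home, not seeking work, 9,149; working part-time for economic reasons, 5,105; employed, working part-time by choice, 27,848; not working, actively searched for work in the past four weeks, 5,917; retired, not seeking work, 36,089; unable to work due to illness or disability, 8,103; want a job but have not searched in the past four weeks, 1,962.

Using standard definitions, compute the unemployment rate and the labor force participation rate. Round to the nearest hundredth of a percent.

Unemployment rate ≈ 3.71%; labor force participation rate ≈ 74.25%.

Employed = 120,610 + 5,105 + 27,848 = 153,563 (anyone who worked, including part-time for economic reasons, counts as employed).
Unemployed = 5,917.
Labor force = 153,563 + 5,917 = 159,480.
Not in labor force = 9,149 + 36,089 + 8,103 + 1,962 = 55,303 (those not working and not actively searching are outside the labor force — including those who want a job but have given up searching).
Civilian working-age population = 159,480 + 55,303 = 214,783.
Unemployment rate = 5,917 / 159,480 = 3.71%.
Labor force participation rate = 159,480 / 214,783 = 74.25%.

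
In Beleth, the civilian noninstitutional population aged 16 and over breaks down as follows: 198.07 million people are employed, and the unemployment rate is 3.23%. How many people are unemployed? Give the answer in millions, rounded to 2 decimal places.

About 6.61 million are unemployed.

Let U be the number unemployed. The labor force is E + U, and U/(E+U) = 0.0323.
So U = 0.0323 × 198.07 / (1 − 0.0323) = 6.3977 / 0.9677 ≈ 6.61 million.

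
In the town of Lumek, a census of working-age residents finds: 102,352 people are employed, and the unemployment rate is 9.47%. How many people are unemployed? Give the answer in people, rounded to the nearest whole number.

About 10,707 are unemployed.

Let U be the number unemployed. The labor force is E + U, and U/(E+U) = 0.0947.
So U = 0.0947 × 102,352 / (1 − 0.0947) = 9692.73 / 0.9053 ≈ 10,707.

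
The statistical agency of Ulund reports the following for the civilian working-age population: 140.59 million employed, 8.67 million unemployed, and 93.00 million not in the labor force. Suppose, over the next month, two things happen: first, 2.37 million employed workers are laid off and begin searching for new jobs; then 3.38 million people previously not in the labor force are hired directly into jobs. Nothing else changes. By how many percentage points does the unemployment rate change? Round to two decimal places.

The unemployment rate changes by +1.42 percentage points.

Initially, labor force = 140.59 + 8.67 = 149.26 million, so u = 8.67/149.26 = 5.81%.
After the first change, employed falls and unemployed rises by 2.37; labor force unchanged → E = 138.22, U = 11.04, labor force = 149.26 million.
After the second change, employed and labor force both rise by 3.38; unemployed unchanged → E = 141.60, U = 11.04, labor force = 152.64 million.
New unemployment rate = 11.04 / 152.64 = 7.23%.
Change = 7.23% − 5.81% = +1.42 percentage points.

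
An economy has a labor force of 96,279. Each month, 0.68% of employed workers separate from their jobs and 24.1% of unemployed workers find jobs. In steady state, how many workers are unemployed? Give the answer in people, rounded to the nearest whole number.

About 2,642 are unemployed in steady state.

Steady-state unemployment rate u* = s/(s+f) = 0.68/(0.68+24.1) = 0.027441.
Unemployed = u* × labor force = 0.027441 × 96,279 ≈ 2,642.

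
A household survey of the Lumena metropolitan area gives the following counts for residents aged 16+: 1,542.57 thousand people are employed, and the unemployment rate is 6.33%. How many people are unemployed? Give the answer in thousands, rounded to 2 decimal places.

About 104.24 thousand are unemployed.

Let U be the number unemployed. The labor force is E + U, and U/(E+U) = 0.0633.
So U = 0.0633 × 1,542.57 / (1 − 0.0633) = 97.6447 / 0.9367 ≈ 104.24 thousand.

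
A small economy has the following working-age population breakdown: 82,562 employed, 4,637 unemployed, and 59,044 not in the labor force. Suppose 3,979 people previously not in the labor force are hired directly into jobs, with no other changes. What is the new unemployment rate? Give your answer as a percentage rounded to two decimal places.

Initially, labor force = 82,562 + 4,637 = 87,199, so u = 4,637/87,199 = 5.32%.
After the change, employed and labor force both rise by 3,979; unemployed unchanged → E = 86,541, U = 4,637, labor force = 91,178.
New unemployment rate = 4,637 / 91,178 = 5.09%.

New unemployment rate ≈ 5.09%.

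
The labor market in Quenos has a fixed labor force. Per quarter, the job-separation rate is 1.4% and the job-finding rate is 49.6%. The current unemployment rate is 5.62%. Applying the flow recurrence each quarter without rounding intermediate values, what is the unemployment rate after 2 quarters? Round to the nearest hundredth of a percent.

With a fixed labor force, u_{t+1} = u_t + s·(1−u_t) − f·u_t = u_t·(1−s−f) + s.
Here 1−s−f = 0.490 and s = 0.014.
u_1 = 0.056200 × 0.490 + 0.014 = 0.041538.
u_2 = 0.041538 × 0.490 + 0.014 = 0.034354.

Unemployment rate after two quarters ≈ 3.44%.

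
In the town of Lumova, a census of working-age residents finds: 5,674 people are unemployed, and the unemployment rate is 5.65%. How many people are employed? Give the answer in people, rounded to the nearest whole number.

Labor force = U / u = 5,674 / 0.0565 ≈ 100,425.
Employed = labor force − unemployed = 100,425 − 5,674 = 94,751.

About 94,751 are employed.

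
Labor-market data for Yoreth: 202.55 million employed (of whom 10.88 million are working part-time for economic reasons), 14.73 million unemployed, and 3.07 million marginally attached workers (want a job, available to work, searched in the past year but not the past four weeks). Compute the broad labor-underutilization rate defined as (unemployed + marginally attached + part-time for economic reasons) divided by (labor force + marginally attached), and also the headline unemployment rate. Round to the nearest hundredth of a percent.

Labor force = 202.55 + 14.73 = 217.28 million.
Numerator = 14.73 + 3.07 + 10.88 = 28.68 million.
Denominator = 217.28 + 3.07 = 220.35 million.
Broad rate = 28.68 / 220.35 = 13.02%.
Headline unemployment rate = 14.73 / 217.28 = 6.78%.

Broad underutilization rate ≈ 13.02%; headline unemployment rate ≈ 6.78%.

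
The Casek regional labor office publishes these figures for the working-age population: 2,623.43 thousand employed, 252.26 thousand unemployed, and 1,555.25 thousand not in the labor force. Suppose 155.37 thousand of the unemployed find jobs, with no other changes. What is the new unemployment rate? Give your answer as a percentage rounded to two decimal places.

Initially, labor force = 2,623.43 + 252.26 = 2,875.69 thousand, so u = 252.26/2,875.69 = 8.77%.
After the change, unemployed falls and employed rises by 155.37; labor force unchanged → E = 2,778.80, U = 96.89, labor force = 2,875.69 thousand.
New unemployment rate = 96.89 / 2,875.69 = 3.37%.

New unemployment rate ≈ 3.37%.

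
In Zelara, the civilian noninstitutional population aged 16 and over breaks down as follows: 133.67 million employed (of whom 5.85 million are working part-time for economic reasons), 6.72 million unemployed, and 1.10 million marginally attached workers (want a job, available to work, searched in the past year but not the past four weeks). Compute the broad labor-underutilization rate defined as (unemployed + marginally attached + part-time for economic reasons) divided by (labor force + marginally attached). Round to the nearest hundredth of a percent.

Broad underutilization rate ≈ 9.66%.

Labor force = 133.67 + 6.72 = 140.39 million.
Numerator = 6.72 + 1.10 + 5.85 = 13.67 million.
Denominator = 140.39 + 1.10 = 141.49 million.
Broad rate = 13.67 / 141.49 = 9.66%.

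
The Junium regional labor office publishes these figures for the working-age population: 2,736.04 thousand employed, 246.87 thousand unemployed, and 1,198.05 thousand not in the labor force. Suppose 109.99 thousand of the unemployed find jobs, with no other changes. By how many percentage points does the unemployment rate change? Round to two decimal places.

The unemployment rate changes by −3.69 percentage points.

Initially, labor force = 2,736.04 + 246.87 = 2,982.91 thousand, so u = 246.87/2,982.91 = 8.28%.
After the change, unemployed falls and employed rises by 109.99; labor force unchanged → E = 2,846.03, U = 136.88, labor force = 2,982.91 thousand.
New unemployment rate = 136.88 / 2,982.91 = 4.59%.
Change = 4.59% − 8.28% = −3.69 percentage points.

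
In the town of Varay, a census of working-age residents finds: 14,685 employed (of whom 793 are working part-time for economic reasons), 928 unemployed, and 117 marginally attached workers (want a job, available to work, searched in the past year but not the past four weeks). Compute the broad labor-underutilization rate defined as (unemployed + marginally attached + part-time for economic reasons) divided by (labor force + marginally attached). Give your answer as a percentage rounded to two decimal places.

Labor force = 14,685 + 928 = 15,613.
Numerator = 928 + 117 + 793 = 1,838.
Denominator = 15,613 + 117 = 15,730.
Broad rate = 1,838 / 15,730 = 11.68%.

Broad underutilization rate ≈ 11.68%.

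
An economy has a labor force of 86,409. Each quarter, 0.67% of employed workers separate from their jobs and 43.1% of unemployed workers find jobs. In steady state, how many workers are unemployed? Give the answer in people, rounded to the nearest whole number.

Steady-state unemployment rate u* = s/(s+f) = 0.67/(0.67+43.1) = 0.015307.
Unemployed = u* × labor force = 0.015307 × 86,409 ≈ 1,323.

About 1,323 are unemployed in steady state.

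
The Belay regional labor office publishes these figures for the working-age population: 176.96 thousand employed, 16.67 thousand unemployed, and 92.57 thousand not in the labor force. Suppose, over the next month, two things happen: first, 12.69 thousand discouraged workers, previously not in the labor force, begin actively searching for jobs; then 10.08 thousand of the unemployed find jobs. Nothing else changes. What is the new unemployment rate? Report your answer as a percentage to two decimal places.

New unemployment rate ≈ 9.34%.

Initially, labor force = 176.96 + 16.67 = 193.63 thousand, so u = 16.67/193.63 = 8.61%.
After the first change, unemployed and labor force both rise by 12.69 → E = 176.96, U = 29.36, labor force = 206.32 thousand.
After the second change, unemployed falls and employed rises by 10.08; labor force unchanged → E = 187.04, U = 19.28, labor force = 206.32 thousand.
New unemployment rate = 19.28 / 206.32 = 9.34%.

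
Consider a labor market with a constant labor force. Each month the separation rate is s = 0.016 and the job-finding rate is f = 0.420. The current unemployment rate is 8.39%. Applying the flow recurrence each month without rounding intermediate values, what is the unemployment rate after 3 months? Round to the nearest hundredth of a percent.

Unemployment rate after three months ≈ 4.52%.

With a fixed labor force, u_{t+1} = u_t + s·(1−u_t) − f·u_t = u_t·(1−s−f) + s.
Here 1−s−f = 0.564 and s = 0.016.
u_1 = 0.083900 × 0.564 + 0.016 = 0.063320.
u_2 = 0.063320 × 0.564 + 0.016 = 0.051712.
u_3 = 0.051712 × 0.564 + 0.016 = 0.045166.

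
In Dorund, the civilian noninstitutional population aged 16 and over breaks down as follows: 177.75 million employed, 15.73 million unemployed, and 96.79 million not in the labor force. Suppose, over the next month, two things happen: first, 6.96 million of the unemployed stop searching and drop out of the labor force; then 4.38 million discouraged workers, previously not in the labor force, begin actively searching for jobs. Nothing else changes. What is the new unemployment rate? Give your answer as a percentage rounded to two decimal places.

Initially, labor force = 177.75 + 15.73 = 193.48 million, so u = 15.73/193.48 = 8.13%.
After the first change, unemployed and labor force both fall by 6.96 → E = 177.75, U = 8.77, labor force = 186.52 million.
After the second change, unemployed and labor force both rise by 4.38 → E = 177.75, U = 13.15, labor force = 190.90 million.
New unemployment rate = 13.15 / 190.90 = 6.89%.

New unemployment rate ≈ 6.89%.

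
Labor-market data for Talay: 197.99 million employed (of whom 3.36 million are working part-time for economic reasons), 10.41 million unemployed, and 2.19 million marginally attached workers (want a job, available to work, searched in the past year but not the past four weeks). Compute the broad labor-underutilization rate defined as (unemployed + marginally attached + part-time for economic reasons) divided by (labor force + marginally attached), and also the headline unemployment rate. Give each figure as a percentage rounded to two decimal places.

Broad underutilization rate ≈ 7.58%; headline unemployment rate ≈ 5.00%.

Labor force = 197.99 + 10.41 = 208.40 million.
Numerator = 10.41 + 2.19 + 3.36 = 15.96 million.
Denominator = 208.40 + 2.19 = 210.59 million.
Broad rate = 15.96 / 210.59 = 7.58%.
Headline unemployment rate = 10.41 / 208.40 = 5.00%.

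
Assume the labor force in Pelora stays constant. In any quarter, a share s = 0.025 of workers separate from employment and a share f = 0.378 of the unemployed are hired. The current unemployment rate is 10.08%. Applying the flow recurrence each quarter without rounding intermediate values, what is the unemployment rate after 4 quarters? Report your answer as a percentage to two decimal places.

With a fixed labor force, u_{t+1} = u_t + s·(1−u_t) − f·u_t = u_t·(1−s−f) + s.
Here 1−s−f = 0.597 and s = 0.025.
u_1 = 0.100800 × 0.597 + 0.025 = 0.085178.
u_2 = 0.085178 × 0.597 + 0.025 = 0.075851.
u_3 = 0.075851 × 0.597 + 0.025 = 0.070283.
u_4 = 0.070283 × 0.597 + 0.025 = 0.066959.

Unemployment rate after four quarters ≈ 6.70%.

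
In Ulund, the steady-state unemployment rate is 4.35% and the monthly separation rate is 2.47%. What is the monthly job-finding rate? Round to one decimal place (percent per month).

From u* = s/(s+f): f = s·(1−u)/u.
f = 2.47 × (1 − 0.0435) / 0.0435 = 2.3626 / 0.0435 ≈ 54.3% per month.

Job-finding rate ≈ 54.3% per month.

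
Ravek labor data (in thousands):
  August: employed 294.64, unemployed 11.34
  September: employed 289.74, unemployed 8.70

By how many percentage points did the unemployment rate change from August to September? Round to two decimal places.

August: labor force = 294.64 + 11.34 = 305.98; u = 11.34/305.98 = 3.71%.
September: labor force = 289.74 + 8.70 = 298.44; u = 8.70/298.44 = 2.92%.
Change = 2.92% − 3.71% = −0.79 pp.

The unemployment rate changed by −0.79 percentage points.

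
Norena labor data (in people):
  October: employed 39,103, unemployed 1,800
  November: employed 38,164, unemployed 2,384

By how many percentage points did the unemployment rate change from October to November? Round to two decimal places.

The unemployment rate changed by +1.48 percentage points.

October: labor force = 39,103 + 1,800 = 40,903; u = 1,800/40,903 = 4.40%.
November: labor force = 38,164 + 2,384 = 40,548; u = 2,384/40,548 = 5.88%.
Change = 5.88% − 4.40% = +1.48 pp.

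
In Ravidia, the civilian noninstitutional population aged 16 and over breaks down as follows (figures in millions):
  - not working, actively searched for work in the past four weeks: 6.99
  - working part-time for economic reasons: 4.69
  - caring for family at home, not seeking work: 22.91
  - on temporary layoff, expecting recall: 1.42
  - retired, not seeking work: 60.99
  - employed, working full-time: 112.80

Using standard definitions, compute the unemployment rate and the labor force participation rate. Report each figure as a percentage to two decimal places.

Unemployment rate ≈ 6.68%; labor force participation rate ≈ 60.01%.

Employed = 4.69 + 112.80 = 117.49 million (anyone who worked, including part-time for economic reasons, counts as employed).
Unemployed = 6.99 + 1.42 = 8.41 million (jobless and actively searching, or on temporary layoff).
Labor force = 117.49 + 8.41 = 125.90 million.
Not in labor force = 22.91 + 60.99 = 83.90 million (those not working and not actively searching are outside the labor force).
Civilian working-age population = 125.90 + 83.90 = 209.80 million.
Unemployment rate = 8.41 / 125.90 = 6.68%.
Labor force participation rate = 125.90 / 209.80 = 60.01%.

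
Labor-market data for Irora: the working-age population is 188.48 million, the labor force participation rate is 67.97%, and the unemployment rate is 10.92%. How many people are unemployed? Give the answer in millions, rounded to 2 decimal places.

Labor force = 0.6797 × 188.48 = 128.11 million.
Unemployed = 0.1092 × 128.11 ≈ 13.99 million.

About 13.99 million are unemployed.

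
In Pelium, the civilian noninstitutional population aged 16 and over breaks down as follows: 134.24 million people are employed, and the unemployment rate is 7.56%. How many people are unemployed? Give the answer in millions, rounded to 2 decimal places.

About 10.98 million are unemployed.

Let U be the number unemployed. The labor force is E + U, and U/(E+U) = 0.0756.
So U = 0.0756 × 134.24 / (1 − 0.0756) = 10.1485 / 0.9244 ≈ 10.98 million.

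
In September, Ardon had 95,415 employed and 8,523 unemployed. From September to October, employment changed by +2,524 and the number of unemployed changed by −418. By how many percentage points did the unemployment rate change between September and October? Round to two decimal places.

The unemployment rate changed by −0.56 percentage points.

September: labor force = 95,415 + 8,523 = 103,938; u = 8,523/103,938 = 8.20%.
October: labor force = 97,939 + 8,105 = 106,044; u = 8,105/106,044 = 7.64%.
Change = 7.64% − 8.20% = −0.56 pp.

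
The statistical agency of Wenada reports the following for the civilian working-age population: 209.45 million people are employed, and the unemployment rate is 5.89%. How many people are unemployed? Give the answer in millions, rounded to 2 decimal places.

Let U be the number unemployed. The labor force is E + U, and U/(E+U) = 0.0589.
So U = 0.0589 × 209.45 / (1 − 0.0589) = 12.3366 / 0.9411 ≈ 13.11 million.

About 13.11 million are unemployed.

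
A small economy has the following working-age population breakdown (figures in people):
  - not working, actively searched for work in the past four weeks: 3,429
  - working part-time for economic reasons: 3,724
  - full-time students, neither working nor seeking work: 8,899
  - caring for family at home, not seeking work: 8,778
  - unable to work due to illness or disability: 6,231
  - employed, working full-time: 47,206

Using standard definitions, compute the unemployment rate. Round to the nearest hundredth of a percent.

Unemployment rate ≈ 6.31%.

Employed = 3,724 + 47,206 = 50,930 (anyone who worked, including part-time for economic reasons, counts as employed).
Unemployed = 3,429.
Labor force = 50,930 + 3,429 = 54,359.
Unemployment rate = 3,429 / 54,359 = 6.31%.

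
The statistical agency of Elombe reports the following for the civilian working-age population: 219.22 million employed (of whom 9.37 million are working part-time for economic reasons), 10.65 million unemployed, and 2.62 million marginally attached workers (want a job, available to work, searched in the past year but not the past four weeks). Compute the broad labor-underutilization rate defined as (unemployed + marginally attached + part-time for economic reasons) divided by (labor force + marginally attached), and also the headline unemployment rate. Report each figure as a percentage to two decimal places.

Labor force = 219.22 + 10.65 = 229.87 million.
Numerator = 10.65 + 2.62 + 9.37 = 22.64 million.
Denominator = 229.87 + 2.62 = 232.49 million.
Broad rate = 22.64 / 232.49 = 9.74%.
Headline unemployment rate = 10.65 / 229.87 = 4.63%.

Broad underutilization rate ≈ 9.74%; headline unemployment rate ≈ 4.63%.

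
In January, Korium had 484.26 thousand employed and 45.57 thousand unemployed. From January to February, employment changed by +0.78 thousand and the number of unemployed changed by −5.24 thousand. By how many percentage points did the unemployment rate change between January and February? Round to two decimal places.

The unemployment rate changed by −0.92 percentage points.

January: labor force = 484.26 + 45.57 = 529.83; u = 45.57/529.83 = 8.60%.
February: labor force = 485.04 + 40.33 = 525.37; u = 40.33/525.37 = 7.68%.
Change = 7.68% − 8.60% = −0.92 pp.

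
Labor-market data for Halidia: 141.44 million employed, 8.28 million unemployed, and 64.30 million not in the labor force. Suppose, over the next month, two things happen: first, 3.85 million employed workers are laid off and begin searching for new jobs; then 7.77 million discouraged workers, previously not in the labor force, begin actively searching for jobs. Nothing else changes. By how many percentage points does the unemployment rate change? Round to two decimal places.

Initially, labor force = 141.44 + 8.28 = 149.72 million, so u = 8.28/149.72 = 5.53%.
After the first change, employed falls and unemployed rises by 3.85; labor force unchanged → E = 137.59, U = 12.13, labor force = 149.72 million.
After the second change, unemployed and labor force both rise by 7.77 → E = 137.59, U = 19.90, labor force = 157.49 million.
New unemployment rate = 19.90 / 157.49 = 12.64%.
Change = 12.64% − 5.53% = +7.11 percentage points.

The unemployment rate changes by +7.11 percentage points.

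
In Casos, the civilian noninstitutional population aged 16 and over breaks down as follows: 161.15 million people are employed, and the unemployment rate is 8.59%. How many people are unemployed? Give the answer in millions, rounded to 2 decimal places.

About 15.14 million are unemployed.

Let U be the number unemployed. The labor force is E + U, and U/(E+U) = 0.0859.
So U = 0.0859 × 161.15 / (1 − 0.0859) = 13.8428 / 0.9141 ≈ 15.14 million.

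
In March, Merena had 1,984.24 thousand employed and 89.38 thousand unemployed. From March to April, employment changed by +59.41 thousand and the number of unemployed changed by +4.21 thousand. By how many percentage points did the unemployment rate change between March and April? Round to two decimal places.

March: labor force = 1,984.24 + 89.38 = 2,073.62; u = 89.38/2,073.62 = 4.31%.
April: labor force = 2,043.65 + 93.59 = 2,137.24; u = 93.59/2,137.24 = 4.38%.
Change = 4.38% − 4.31% = +0.07 pp.

The unemployment rate changed by +0.07 percentage points.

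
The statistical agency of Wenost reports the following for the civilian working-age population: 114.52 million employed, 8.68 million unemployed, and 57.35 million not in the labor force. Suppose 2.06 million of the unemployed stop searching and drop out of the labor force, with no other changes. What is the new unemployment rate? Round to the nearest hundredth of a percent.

Initially, labor force = 114.52 + 8.68 = 123.20 million, so u = 8.68/123.20 = 7.05%.
After the change, unemployed and labor force both fall by 2.06 → E = 114.52, U = 6.62, labor force = 121.14 million.
New unemployment rate = 6.62 / 121.14 = 5.46%.

New unemployment rate ≈ 5.46%.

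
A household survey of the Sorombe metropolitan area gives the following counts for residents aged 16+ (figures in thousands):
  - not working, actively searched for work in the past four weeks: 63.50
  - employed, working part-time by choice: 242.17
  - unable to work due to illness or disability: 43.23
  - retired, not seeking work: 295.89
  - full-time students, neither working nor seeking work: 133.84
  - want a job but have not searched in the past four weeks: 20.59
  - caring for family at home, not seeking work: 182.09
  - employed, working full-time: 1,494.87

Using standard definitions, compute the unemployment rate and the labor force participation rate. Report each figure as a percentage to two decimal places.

Unemployment rate ≈ 3.53%; labor force participation rate ≈ 72.71%.

Employed = 242.17 + 1,494.87 = 1,737.04 thousand.
Unemployed = 63.50 thousand.
Labor force = 1,737.04 + 63.50 = 1,800.54 thousand.
Not in labor force = 43.23 + 295.89 + 133.84 + 20.59 + 182.09 = 675.64 thousand (those not working and not actively searching are outside the labor force — including those who want a job but have given up searching).
Civilian working-age population = 1,800.54 + 675.64 = 2,476.18 thousand.
Unemployment rate = 63.50 / 1,800.54 = 3.53%.
Labor force participation rate = 1,800.54 / 2,476.18 = 72.71%.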